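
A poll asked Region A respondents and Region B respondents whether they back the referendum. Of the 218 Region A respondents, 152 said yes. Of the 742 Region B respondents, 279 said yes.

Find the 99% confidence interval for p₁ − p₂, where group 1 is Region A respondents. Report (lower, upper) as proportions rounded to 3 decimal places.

(0.229, 0.414)

p̂₁ = 152/218 = 0.6972 and p̂₂ = 279/742 = 0.3760.
SE₁ = √(p̂₁(1−p̂₁)/n₁) = √(0.6972·0.3028/218) = 0.03112; SE₂ = √(0.3760·0.6240/742) = 0.01778.
Independent samples: SE of the difference = √(SE₁² + SE₂²) = √(0.0009684544 + 0.0003161284) = 0.03584.
z* for 99% confidence is 2.576, so the margin of error is 2.576 × 0.03584 = 0.09232.
Point estimate p̂₁ − p̂₂ = 0.6972 − 0.3760 = 0.3212.
0.3212 ± 0.09232 → (0.229, 0.414).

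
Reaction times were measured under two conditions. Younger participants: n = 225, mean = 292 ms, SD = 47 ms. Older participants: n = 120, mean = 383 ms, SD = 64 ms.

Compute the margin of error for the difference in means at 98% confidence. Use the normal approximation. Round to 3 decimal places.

SE₁ = s₁/√n₁ = 47/√225 = 3.1333; SE₂ = 64/√120 = 5.8424.
Independent samples, unequal variances: SE_diff = √(SE₁² + SE₂²) = √(9.81756889 + 34.13363776) = 6.6296.
z* = 2.326, so margin of error = 2.326 × 6.6296 = 15.4204.

15.420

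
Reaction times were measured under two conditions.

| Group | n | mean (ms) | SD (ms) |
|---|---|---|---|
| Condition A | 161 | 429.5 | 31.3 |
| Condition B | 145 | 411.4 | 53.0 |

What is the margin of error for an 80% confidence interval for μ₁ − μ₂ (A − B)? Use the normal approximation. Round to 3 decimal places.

Per-group SEs: s₁/√n₁ = 31.3/√161 = 2.4668, s₂/√n₂ = 53.0/√145 = 4.4014.
Unpooled SE of the difference: √(6.08510224 + 19.37232196) = 5.0455.
Margin of error = z* · SE = 1.282 × 5.0455 = 6.4683.

6.468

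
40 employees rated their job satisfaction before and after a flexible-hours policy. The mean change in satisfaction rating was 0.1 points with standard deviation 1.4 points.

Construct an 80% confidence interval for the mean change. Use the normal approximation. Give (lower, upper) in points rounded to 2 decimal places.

(-0.18, 0.38)

This is a matched-pairs design, so SE = s_d/√n = 1.4/√40 = 0.2214.
Margin = 1.282 × 0.2214 = 0.2838; the interval is 0.1 ± 0.2838 = (-0.18, 0.38).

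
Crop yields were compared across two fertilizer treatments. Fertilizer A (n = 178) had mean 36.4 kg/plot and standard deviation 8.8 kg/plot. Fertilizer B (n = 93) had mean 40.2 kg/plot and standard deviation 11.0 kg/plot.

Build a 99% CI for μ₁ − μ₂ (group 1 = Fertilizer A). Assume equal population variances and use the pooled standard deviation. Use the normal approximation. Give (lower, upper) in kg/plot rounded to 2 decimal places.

s_p = √[((n₁−1)s₁² + (n₂−1)s₂²)/(n₁+n₂−2)] = √[(177·8.8² + 92·11.0²)/269] = 9.6093.
SE = 9.6093·√(1/178 + 1/93) = 1.2295.
With z* = 2.576, margin = 2.576 × 1.2295 = 3.1672.
x̄₁ − x̄₂ = 36.4 − 40.2 = -3.8000; interval -3.8000 ± 3.1672 = (-6.97, -0.63).

(-6.97, -0.63)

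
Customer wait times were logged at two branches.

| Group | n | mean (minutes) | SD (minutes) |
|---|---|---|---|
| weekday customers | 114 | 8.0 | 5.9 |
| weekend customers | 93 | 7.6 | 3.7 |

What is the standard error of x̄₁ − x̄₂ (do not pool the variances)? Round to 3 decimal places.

0.673

Per-group SEs: s₁/√n₁ = 5.9/√114 = 0.5526, s₂/√n₂ = 3.7/√93 = 0.3837.
Unpooled SE of the difference: √(0.30536676 + 0.14722569) = 0.6727.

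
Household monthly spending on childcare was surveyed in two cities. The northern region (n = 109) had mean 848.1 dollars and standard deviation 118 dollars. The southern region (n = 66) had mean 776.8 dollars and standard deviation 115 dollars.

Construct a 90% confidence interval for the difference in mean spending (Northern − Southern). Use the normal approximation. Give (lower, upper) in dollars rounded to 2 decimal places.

Standard errors of each mean: 118/√109 = 11.3024 and 115/√66 = 14.1555.
SE(x̄₁ − x̄₂) = √(11.3024² + 14.1555²) = 18.1141 for independent samples with unequal variances.
With z* = 1.645, the margin is 1.645 × 18.1141 = 29.7977.
x̄₁ − x̄₂ = 848.1 − 776.8 = 71.3000; the interval is 71.3000 ± 29.7977 = (41.50, 101.10).

(41.50, 101.10)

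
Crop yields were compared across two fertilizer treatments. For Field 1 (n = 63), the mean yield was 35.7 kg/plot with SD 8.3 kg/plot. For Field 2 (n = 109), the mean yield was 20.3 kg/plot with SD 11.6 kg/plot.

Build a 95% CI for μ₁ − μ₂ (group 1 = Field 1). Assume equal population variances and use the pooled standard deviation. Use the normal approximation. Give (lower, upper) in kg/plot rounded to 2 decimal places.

(12.14, 18.66)

s_p = √[((n₁−1)s₁² + (n₂−1)s₂²)/(n₁+n₂−2)] = √[(62·8.3² + 108·11.6²)/170] = 10.5171.
SE = 10.5171·√(1/63 + 1/109) = 1.6645.
With z* = 1.960, margin = 1.960 × 1.6645 = 3.2624.
x̄₁ − x̄₂ = 35.7 − 20.3 = 15.4000; interval 15.4000 ± 3.2624 = (12.14, 18.66).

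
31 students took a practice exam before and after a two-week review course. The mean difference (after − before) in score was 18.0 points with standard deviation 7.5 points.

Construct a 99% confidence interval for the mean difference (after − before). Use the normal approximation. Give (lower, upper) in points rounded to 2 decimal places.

(14.53, 21.47)

This is a matched-pairs design, so SE = s_d/√n = 7.5/√31 = 1.3470.
Margin = 2.576 × 1.3470 = 3.4699; the interval is 18.0 ± 3.4699 = (14.53, 21.47).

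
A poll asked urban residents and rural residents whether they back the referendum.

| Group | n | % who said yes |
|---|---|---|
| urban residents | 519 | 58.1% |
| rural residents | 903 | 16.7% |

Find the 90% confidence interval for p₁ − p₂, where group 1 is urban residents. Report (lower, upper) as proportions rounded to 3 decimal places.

SE₁ = √(p̂₁(1−p̂₁)/n₁) = √(0.5810·0.4190/519) = 0.02166; SE₂ = √(0.1670·0.8330/903) = 0.01241.
Independent samples: SE of the difference = √(SE₁² + SE₂²) = √(0.0004691556 + 0.0001540081) = 0.02496.
z* for 90% confidence is 1.645, so the margin of error is 1.645 × 0.02496 = 0.04106.
Point estimate p̂₁ − p̂₂ = 0.5810 − 0.1670 = 0.4140.
0.4140 ± 0.04106 → (0.373, 0.455).

(0.373, 0.455)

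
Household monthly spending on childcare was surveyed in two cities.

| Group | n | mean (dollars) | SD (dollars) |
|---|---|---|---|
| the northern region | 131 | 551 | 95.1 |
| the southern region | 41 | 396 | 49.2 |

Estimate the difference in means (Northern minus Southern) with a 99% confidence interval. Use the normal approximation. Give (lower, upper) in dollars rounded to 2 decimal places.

(125.85, 184.15)

SE₁ = s₁/√n₁ = 95.1/√131 = 8.3089; SE₂ = 49.2/√41 = 7.6837.
Independent samples, unequal variances: SE_diff = √(SE₁² + SE₂²) = √(69.03781921 + 59.03924569) = 11.3171.
z* = 2.576, so margin of error = 2.576 × 11.3171 = 29.1528.
Difference in means = 551 − 396 = 155.0000.
155.0000 ± 29.1528 → (125.85, 184.15).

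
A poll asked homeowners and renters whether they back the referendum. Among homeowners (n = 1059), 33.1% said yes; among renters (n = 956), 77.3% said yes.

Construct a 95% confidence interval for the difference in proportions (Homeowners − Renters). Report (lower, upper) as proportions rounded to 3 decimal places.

(-0.481, -0.403)

Each SE is √(p̂(1−p̂)/n): √(0.3310·0.6690/1059) = 0.01446 and √(0.7730·0.2270/956) = 0.01355.
SE(p̂₁ − p̂₂) = √(SE₁² + SE₂²) = √(0.0002090916 + 0.0001836025) = 0.01982, since the two samples are independent.
At 95% confidence z* = 1.960; margin = 1.960 × 0.01982 = 0.03885.
The difference is 0.3310 − 0.7730 = -0.4420, so the interval is -0.4420 ± 0.03885 = (-0.481, -0.403).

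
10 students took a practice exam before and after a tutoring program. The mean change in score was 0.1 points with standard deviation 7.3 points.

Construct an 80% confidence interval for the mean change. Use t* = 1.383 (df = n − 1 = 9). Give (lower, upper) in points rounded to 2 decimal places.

Paired design: SE = s_d/√n = 7.3/√10 = 2.3085.
t* = 1.383; margin of error = 1.383 × 2.3085 = 3.1927.
0.1 ± 3.1927 → (-3.09, 3.29).

(-3.09, 3.29)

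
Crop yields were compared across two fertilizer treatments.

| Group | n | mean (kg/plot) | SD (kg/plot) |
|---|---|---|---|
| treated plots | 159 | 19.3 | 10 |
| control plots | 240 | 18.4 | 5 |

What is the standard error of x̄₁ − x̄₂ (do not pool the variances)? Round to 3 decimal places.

Per-group SEs: s₁/√n₁ = 10/√159 = 0.7931, s₂/√n₂ = 5/√240 = 0.3227.
Unpooled SE of the difference: √(0.62900761 + 0.10413529) = 0.8562.

0.856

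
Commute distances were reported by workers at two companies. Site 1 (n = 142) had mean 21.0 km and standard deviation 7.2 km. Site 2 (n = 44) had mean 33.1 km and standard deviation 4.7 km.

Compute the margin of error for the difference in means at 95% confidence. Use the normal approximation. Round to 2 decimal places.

1.83

Per-group SEs: s₁/√n₁ = 7.2/√142 = 0.6042, s₂/√n₂ = 4.7/√44 = 0.7086.
Unpooled SE of the difference: √(0.36505764 + 0.50211396) = 0.9312.
Margin of error = z* · SE = 1.960 × 0.9312 = 1.8252.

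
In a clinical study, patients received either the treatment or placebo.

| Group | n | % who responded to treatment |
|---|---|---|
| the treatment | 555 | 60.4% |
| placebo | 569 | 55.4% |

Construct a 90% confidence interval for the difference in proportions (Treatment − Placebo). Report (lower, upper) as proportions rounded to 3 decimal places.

(0.002, 0.098)

SE₁ = √(p̂₁(1−p̂₁)/n₁) = √(0.6040·0.3960/555) = 0.02076; SE₂ = √(0.5540·0.4460/569) = 0.02084.
Independent samples: SE of the difference = √(SE₁² + SE₂²) = √(0.0004309776 + 0.0004343056) = 0.02942.
z* for 90% confidence is 1.645, so the margin of error is 1.645 × 0.02942 = 0.04840.
Point estimate p̂₁ − p̂₂ = 0.6040 − 0.5540 = 0.0500.
0.0500 ± 0.04840 → (0.002, 0.098).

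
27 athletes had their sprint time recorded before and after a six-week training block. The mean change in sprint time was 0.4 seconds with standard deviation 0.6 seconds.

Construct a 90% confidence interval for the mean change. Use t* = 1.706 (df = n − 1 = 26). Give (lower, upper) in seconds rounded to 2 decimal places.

(0.20, 0.60)

Paired design: SE = s_d/√n = 0.6/√27 = 0.1155.
t* = 1.706; margin of error = 1.706 × 0.1155 = 0.1970.
0.4 ± 0.1970 → (0.20, 0.60).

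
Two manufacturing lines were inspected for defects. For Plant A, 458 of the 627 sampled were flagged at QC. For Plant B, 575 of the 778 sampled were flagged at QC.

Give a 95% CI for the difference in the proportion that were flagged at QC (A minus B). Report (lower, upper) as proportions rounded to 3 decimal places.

Sample proportions: 458/627 = 0.7305, 575/778 = 0.7391.
Each SE is √(p̂(1−p̂)/n): √(0.7305·0.2695/627) = 0.01772 and √(0.7391·0.2609/778) = 0.01574.
SE(p̂₁ − p̂₂) = √(SE₁² + SE₂²) = √(0.0003139984 + 0.0002477476) = 0.02370, since the two samples are independent.
At 95% confidence z* = 1.960; margin = 1.960 × 0.02370 = 0.04645.
The difference is 0.7305 − 0.7391 = -0.0086, so the interval is -0.0086 ± 0.04645 = (-0.055, 0.038).

(-0.055, 0.038)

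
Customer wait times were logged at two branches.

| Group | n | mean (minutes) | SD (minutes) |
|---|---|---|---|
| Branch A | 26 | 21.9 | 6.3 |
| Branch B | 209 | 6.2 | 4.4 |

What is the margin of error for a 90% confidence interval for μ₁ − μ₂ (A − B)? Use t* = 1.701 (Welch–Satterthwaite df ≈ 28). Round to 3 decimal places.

2.164

SE₁ = s₁/√n₁ = 6.3/√26 = 1.2355; SE₂ = 4.4/√209 = 0.3044.
Independent samples, unequal variances: SE_diff = √(SE₁² + SE₂²) = √(1.52646025 + 0.09265936) = 1.2724.
t* = 1.701, so margin of error = 1.701 × 1.2724 = 2.1644.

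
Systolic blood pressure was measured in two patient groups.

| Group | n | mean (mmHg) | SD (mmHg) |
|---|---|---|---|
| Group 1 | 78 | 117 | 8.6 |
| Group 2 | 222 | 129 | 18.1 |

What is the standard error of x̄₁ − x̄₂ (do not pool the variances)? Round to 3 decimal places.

Standard errors of each mean: 8.6/√78 = 0.9738 and 18.1/√222 = 1.2148.
SE(x̄₁ − x̄₂) = √(0.9738² + 1.2148²) = 1.5569 for independent samples with unequal variances.

1.557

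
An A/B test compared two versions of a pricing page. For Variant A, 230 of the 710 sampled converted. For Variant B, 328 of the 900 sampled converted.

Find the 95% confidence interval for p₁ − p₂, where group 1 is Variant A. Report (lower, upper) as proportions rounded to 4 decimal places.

(-0.0871, 0.0061)

p̂₁ = 230/710 = 0.3239 and p̂₂ = 328/900 = 0.3644.
SE₁ = √(p̂₁(1−p̂₁)/n₁) = √(0.3239·0.6761/710) = 0.01756; SE₂ = √(0.3644·0.6356/900) = 0.01604.
Independent samples: SE of the difference = √(SE₁² + SE₂²) = √(0.0003083536 + 0.0002572816) = 0.02378.
z* for 95% confidence is 1.960, so the margin of error is 1.960 × 0.02378 = 0.04661.
Point estimate p̂₁ − p̂₂ = 0.3239 − 0.3644 = -0.0405.
-0.0405 ± 0.04661 → (-0.0871, 0.0061).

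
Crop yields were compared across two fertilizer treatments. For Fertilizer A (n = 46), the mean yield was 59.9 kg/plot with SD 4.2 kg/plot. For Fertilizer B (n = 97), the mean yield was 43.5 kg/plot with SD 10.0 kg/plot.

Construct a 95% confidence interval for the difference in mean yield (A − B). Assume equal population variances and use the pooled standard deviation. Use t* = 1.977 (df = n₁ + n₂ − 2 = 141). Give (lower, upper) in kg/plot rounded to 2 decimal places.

Pooled variance s_p² = [45·4.2² + 96·10.0²] / (46+97−2) = 73.7149, so s_p = 8.5857.
SE_diff = s_p·√(1/n₁ + 1/n₂) = 8.5857·√(1/46 + 1/97) = 1.5370.
t* = 1.977; margin = 1.977 × 1.5370 = 3.0386.
Difference = 59.9 − 43.5 = 16.4000.
16.4000 ± 3.0386 → (13.36, 19.44).

(13.36, 19.44)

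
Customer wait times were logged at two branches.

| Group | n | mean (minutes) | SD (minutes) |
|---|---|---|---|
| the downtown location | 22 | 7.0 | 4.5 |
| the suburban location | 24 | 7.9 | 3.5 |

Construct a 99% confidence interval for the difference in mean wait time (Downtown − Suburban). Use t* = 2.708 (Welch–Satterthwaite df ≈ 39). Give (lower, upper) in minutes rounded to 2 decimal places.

(-4.14, 2.34)

SE₁ = s₁/√n₁ = 4.5/√22 = 0.9594; SE₂ = 3.5/√24 = 0.7144.
Independent samples, unequal variances: SE_diff = √(SE₁² + SE₂²) = √(0.92044836 + 0.51036736) = 1.1962.
t* = 2.708, so margin of error = 2.708 × 1.1962 = 3.2393.
Difference in means = 7.0 − 7.9 = -0.9000.
-0.9000 ± 3.2393 → (-4.14, 2.34).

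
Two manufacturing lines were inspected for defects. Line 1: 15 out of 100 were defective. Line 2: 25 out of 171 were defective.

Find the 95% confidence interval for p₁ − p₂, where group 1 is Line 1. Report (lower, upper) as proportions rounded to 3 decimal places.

(-0.084, 0.092)

First, p̂₁ = 15/100 = 0.1500; p̂₂ = 25/171 = 0.1462.
The two standard errors are √(0.1500×0.8500/100) = 0.03571 and √(0.1462×0.8538/171) = 0.02702.
Because the samples are independent, SE_diff = √(0.03571² + 0.02702²) = 0.04478.
Using z* = 1.960 for 95%, ME = 1.960 × 0.04478 = 0.08777.
p̂₁ − p̂₂ = 0.0038; interval 0.0038 ± 0.08777 gives (-0.084, 0.092).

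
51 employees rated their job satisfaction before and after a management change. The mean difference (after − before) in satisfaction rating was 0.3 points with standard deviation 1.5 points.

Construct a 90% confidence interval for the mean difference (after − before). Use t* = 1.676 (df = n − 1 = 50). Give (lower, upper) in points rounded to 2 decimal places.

Paired design: SE = s_d/√n = 1.5/√51 = 0.2100.
t* = 1.676; margin of error = 1.676 × 0.2100 = 0.3520.
0.3 ± 0.3520 → (-0.05, 0.65).

(-0.05, 0.65)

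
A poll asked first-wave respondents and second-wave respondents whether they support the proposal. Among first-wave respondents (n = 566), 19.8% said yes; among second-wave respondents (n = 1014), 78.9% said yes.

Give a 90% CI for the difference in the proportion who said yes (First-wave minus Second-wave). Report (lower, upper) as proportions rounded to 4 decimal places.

(-0.6257, -0.5563)

SE₁ = √(p̂₁(1−p̂₁)/n₁) = √(0.1980·0.8020/566) = 0.01675; SE₂ = √(0.7890·0.2110/1014) = 0.01281.
Independent samples: SE of the difference = √(SE₁² + SE₂²) = √(0.0002805625 + 0.0001640961) = 0.02109.
z* for 90% confidence is 1.645, so the margin of error is 1.645 × 0.02109 = 0.03469.
Point estimate p̂₁ − p̂₂ = 0.1980 − 0.7890 = -0.5910.
-0.5910 ± 0.03469 → (-0.6257, -0.5563).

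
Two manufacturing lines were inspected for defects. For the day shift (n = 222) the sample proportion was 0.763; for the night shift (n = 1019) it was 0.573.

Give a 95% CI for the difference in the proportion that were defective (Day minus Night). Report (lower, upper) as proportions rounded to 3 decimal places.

Each SE is √(p̂(1−p̂)/n): √(0.7630·0.2370/222) = 0.02854 and √(0.5730·0.4270/1019) = 0.01550.
SE(p̂₁ − p̂₂) = √(SE₁² + SE₂²) = √(0.0008145316 + 0.00024025) = 0.03248, since the two samples are independent.
At 95% confidence z* = 1.960; margin = 1.960 × 0.03248 = 0.06366.
The difference is 0.7630 − 0.5730 = 0.1900, so the interval is 0.1900 ± 0.06366 = (0.126, 0.254).

(0.126, 0.254)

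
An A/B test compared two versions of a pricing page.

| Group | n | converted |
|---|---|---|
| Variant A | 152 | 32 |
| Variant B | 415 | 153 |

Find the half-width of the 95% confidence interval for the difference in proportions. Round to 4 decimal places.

0.0797

First, p̂₁ = 32/152 = 0.2105; p̂₂ = 153/415 = 0.3687.
The two standard errors are √(0.2105×0.7895/152) = 0.03307 and √(0.3687×0.6313/415) = 0.02368.
Because the samples are independent, SE_diff = √(0.03307² + 0.02368²) = 0.04067.
Using z* = 1.960 for 95%, ME = 1.960 × 0.04067 = 0.07971.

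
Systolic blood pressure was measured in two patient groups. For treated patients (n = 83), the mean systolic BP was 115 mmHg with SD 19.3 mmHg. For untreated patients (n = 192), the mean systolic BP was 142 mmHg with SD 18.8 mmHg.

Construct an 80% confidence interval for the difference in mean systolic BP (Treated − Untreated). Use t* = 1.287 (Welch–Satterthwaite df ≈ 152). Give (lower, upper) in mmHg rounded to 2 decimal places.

Standard errors of each mean: 19.3/√83 = 2.1185 and 18.8/√192 = 1.3568.
SE(x̄₁ − x̄₂) = √(2.1185² + 1.3568²) = 2.5157 for independent samples with unequal variances.
With t* = 1.287, the margin is 1.287 × 2.5157 = 3.2377.
x̄₁ − x̄₂ = 115 − 142 = -27.0000; the interval is -27.0000 ± 3.2377 = (-30.24, -23.76).

(-30.24, -23.76)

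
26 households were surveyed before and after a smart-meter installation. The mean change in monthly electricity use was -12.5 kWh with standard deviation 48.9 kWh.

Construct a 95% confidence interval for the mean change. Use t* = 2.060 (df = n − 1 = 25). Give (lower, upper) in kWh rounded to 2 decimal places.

(-32.26, 7.26)

Paired design: SE = s_d/√n = 48.9/√26 = 9.5901.
t* = 2.060; margin of error = 2.060 × 9.5901 = 19.7556.
-12.5 ± 19.7556 → (-32.26, 7.26).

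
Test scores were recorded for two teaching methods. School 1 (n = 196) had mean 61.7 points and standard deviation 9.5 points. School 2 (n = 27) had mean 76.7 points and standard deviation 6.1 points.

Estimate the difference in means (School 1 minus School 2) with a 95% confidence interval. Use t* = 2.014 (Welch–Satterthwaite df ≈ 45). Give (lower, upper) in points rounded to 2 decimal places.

(-17.73, -12.27)

Standard errors of each mean: 9.5/√196 = 0.6786 and 6.1/√27 = 1.1739.
SE(x̄₁ − x̄₂) = √(0.6786² + 1.1739²) = 1.3559 for independent samples with unequal variances.
With t* = 2.014, the margin is 2.014 × 1.3559 = 2.7308.
x̄₁ − x̄₂ = 61.7 − 76.7 = -15.0000; the interval is -15.0000 ± 2.7308 = (-17.73, -12.27).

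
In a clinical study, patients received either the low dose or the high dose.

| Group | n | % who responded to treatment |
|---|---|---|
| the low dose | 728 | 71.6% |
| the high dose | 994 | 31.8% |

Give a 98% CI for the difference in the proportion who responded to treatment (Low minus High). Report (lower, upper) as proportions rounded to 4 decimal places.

(0.3461, 0.4499)

The two standard errors are √(0.7160×0.2840/728) = 0.01671 and √(0.3180×0.6820/994) = 0.01477.
Because the samples are independent, SE_diff = √(0.01671² + 0.01477²) = 0.02230.
Using z* = 2.326 for 98%, ME = 2.326 × 0.02230 = 0.05187.
p̂₁ − p̂₂ = 0.3980; interval 0.3980 ± 0.05187 gives (0.3461, 0.4499).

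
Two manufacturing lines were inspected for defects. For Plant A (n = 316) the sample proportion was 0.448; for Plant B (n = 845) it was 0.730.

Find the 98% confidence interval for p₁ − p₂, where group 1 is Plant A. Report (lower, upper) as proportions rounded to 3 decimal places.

(-0.356, -0.208)

SE₁ = √(p̂₁(1−p̂₁)/n₁) = √(0.4480·0.5520/316) = 0.02797; SE₂ = √(0.7300·0.2700/845) = 0.01527.
Independent samples: SE of the difference = √(SE₁² + SE₂²) = √(0.0007823209 + 0.0002331729) = 0.03187.
z* for 98% confidence is 2.326, so the margin of error is 2.326 × 0.03187 = 0.07413.
Point estimate p̂₁ − p̂₂ = 0.4480 − 0.7300 = -0.2820.
-0.2820 ± 0.07413 → (-0.356, -0.208).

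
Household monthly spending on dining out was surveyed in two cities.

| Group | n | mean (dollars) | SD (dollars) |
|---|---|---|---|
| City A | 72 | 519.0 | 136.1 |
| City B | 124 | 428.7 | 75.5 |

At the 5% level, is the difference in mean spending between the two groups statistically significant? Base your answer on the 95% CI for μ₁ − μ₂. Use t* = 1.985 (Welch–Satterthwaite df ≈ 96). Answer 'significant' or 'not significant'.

SE₁ = s₁/√n₁ = 136.1/√72 = 16.0395; SE₂ = 75.5/√124 = 6.7801.
Independent samples, unequal variances: SE_diff = √(SE₁² + SE₂²) = √(257.26556025 + 45.96975601) = 17.4137.
t* = 1.985, so margin of error = 1.985 × 17.4137 = 34.5662.
Difference in means = 519.0 − 428.7 = 90.3000.
90.3000 ± 34.5662 → (55.7338, 124.8662).
The interval (55.7338, 124.8662) does not contain 0, so the difference is significant.

significant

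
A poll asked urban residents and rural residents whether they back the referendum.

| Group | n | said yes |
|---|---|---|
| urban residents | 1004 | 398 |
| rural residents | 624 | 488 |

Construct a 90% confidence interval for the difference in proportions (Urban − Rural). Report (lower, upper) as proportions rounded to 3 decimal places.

(-0.423, -0.348)

p̂₁ = 398/1004 = 0.3964 and p̂₂ = 488/624 = 0.7821.
SE₁ = √(p̂₁(1−p̂₁)/n₁) = √(0.3964·0.6036/1004) = 0.01544; SE₂ = √(0.7821·0.2179/624) = 0.01653.
Independent samples: SE of the difference = √(SE₁² + SE₂²) = √(0.0002383936 + 0.0002732409) = 0.02262.
z* for 90% confidence is 1.645, so the margin of error is 1.645 × 0.02262 = 0.03721.
Point estimate p̂₁ − p̂₂ = 0.3964 − 0.7821 = -0.3857.
-0.3857 ± 0.03721 → (-0.423, -0.348).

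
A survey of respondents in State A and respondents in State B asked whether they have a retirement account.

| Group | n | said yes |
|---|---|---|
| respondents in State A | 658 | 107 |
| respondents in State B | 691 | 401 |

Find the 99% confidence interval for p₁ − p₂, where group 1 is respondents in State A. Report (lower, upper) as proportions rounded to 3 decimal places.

(-0.479, -0.357)

p̂₁ = 107/658 = 0.1626 and p̂₂ = 401/691 = 0.5803.
SE₁ = √(p̂₁(1−p̂₁)/n₁) = √(0.1626·0.8374/658) = 0.01439; SE₂ = √(0.5803·0.4197/691) = 0.01877.
Independent samples: SE of the difference = √(SE₁² + SE₂²) = √(0.0002070721 + 0.0003523129) = 0.02365.
z* for 99% confidence is 2.576, so the margin of error is 2.576 × 0.02365 = 0.06092.
Point estimate p̂₁ − p̂₂ = 0.1626 − 0.5803 = -0.4177.
-0.4177 ± 0.06092 → (-0.479, -0.357).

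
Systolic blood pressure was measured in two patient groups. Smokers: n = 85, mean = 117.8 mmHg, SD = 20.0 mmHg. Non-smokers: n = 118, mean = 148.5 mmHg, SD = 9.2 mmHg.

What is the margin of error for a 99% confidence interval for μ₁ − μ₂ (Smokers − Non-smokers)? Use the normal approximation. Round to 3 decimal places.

5.999

Standard errors of each mean: 20.0/√85 = 2.1693 and 9.2/√118 = 0.8469.
SE(x̄₁ − x̄₂) = √(2.1693² + 0.8469²) = 2.3288 for independent samples with unequal variances.
With z* = 2.576, the margin is 2.576 × 2.3288 = 5.9990.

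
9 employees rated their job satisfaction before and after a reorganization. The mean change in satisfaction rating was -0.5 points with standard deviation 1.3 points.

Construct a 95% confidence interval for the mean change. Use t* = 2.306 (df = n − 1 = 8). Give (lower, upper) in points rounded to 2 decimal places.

Paired design: SE = s_d/√n = 1.3/√9 = 0.4333.
t* = 2.306; margin of error = 2.306 × 0.4333 = 0.9992.
-0.5 ± 0.9992 → (-1.50, 0.50).

(-1.50, 0.50)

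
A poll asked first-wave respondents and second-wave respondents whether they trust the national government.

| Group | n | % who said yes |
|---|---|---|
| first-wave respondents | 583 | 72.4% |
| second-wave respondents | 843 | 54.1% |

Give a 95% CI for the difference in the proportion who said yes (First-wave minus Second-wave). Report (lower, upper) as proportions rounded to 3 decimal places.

(0.134, 0.232)

SE₁ = √(p̂₁(1−p̂₁)/n₁) = √(0.7240·0.2760/583) = 0.01851; SE₂ = √(0.5410·0.4590/843) = 0.01716.
Independent samples: SE of the difference = √(SE₁² + SE₂²) = √(0.0003426201 + 0.0002944656) = 0.02524.
z* for 95% confidence is 1.960, so the margin of error is 1.960 × 0.02524 = 0.04947.
Point estimate p̂₁ − p̂₂ = 0.7240 − 0.5410 = 0.1830.
0.1830 ± 0.04947 → (0.134, 0.232).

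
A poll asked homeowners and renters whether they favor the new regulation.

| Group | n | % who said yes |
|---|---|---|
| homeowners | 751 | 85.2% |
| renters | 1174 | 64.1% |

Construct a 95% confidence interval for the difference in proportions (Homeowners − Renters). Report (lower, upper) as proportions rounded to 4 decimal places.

(0.1736, 0.2484)

SE₁ = √(p̂₁(1−p̂₁)/n₁) = √(0.8520·0.1480/751) = 0.01296; SE₂ = √(0.6410·0.3590/1174) = 0.01400.
Independent samples: SE of the difference = √(SE₁² + SE₂²) = √(0.0001679616 + 0.000196) = 0.01908.
z* for 95% confidence is 1.960, so the margin of error is 1.960 × 0.01908 = 0.03740.
Point estimate p̂₁ − p̂₂ = 0.8520 − 0.6410 = 0.2110.
0.2110 ± 0.03740 → (0.1736, 0.2484).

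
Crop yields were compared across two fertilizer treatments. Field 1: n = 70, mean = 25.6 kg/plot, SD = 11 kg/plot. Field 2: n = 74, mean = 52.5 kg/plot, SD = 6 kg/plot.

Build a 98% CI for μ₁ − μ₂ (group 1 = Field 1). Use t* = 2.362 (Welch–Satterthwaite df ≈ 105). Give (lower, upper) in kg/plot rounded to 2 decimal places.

SE₁ = s₁/√n₁ = 11/√70 = 1.3148; SE₂ = 6/√74 = 0.6975.
Independent samples, unequal variances: SE_diff = √(SE₁² + SE₂²) = √(1.72869904 + 0.48650625) = 1.4884.
t* = 2.362, so margin of error = 2.362 × 1.4884 = 3.5156.
Difference in means = 25.6 − 52.5 = -26.9000.
-26.9000 ± 3.5156 → (-30.42, -23.38).

(-30.42, -23.38)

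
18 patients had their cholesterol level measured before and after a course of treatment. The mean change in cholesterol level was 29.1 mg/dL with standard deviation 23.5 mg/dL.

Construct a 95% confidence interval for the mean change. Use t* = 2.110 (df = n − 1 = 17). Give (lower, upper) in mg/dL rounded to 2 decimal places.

Paired design: SE = s_d/√n = 23.5/√18 = 5.5390.
t* = 2.110; margin of error = 2.110 × 5.5390 = 11.6873.
29.1 ± 11.6873 → (17.41, 40.79).

(17.41, 40.79)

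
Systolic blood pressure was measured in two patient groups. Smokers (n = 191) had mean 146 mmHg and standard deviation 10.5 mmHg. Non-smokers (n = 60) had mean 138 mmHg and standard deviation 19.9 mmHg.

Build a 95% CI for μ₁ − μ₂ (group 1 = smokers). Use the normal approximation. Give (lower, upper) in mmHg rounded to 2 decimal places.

(2.75, 13.25)

SE₁ = s₁/√n₁ = 10.5/√191 = 0.7598; SE₂ = 19.9/√60 = 2.5691.
Independent samples, unequal variances: SE_diff = √(SE₁² + SE₂²) = √(0.57729604 + 6.60027481) = 2.6791.
z* = 1.960, so margin of error = 1.960 × 2.6791 = 5.2510.
Difference in means = 146 − 138 = 8.0000.
8.0000 ± 5.2510 → (2.75, 13.25).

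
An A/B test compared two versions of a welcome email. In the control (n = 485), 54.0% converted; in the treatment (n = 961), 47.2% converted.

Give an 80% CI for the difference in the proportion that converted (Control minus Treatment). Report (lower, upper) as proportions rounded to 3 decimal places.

(0.032, 0.104)

Each SE is √(p̂(1−p̂)/n): √(0.5400·0.4600/485) = 0.02263 and √(0.4720·0.5280/961) = 0.01610.
SE(p̂₁ − p̂₂) = √(SE₁² + SE₂²) = √(0.0005121169 + 0.00025921) = 0.02777, since the two samples are independent.
At 80% confidence z* = 1.282; margin = 1.282 × 0.02777 = 0.03560.
The difference is 0.5400 − 0.4720 = 0.0680, so the interval is 0.0680 ± 0.03560 = (0.032, 0.104).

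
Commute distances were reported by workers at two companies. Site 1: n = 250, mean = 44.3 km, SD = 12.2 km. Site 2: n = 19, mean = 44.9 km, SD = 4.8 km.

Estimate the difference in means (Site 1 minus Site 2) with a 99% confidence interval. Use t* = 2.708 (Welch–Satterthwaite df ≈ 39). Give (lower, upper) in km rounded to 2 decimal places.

Per-group SEs: s₁/√n₁ = 12.2/√250 = 0.7716, s₂/√n₂ = 4.8/√19 = 1.1012.
Unpooled SE of the difference: √(0.59536656 + 1.21264144) = 1.3446.
Margin of error = t* · SE = 2.708 × 1.3446 = 3.6412.
x̄₁ − x̄₂ = 44.3 − 44.9 = -0.6000.
CI: -0.6000 ± 3.6412 = (-4.24, 3.04).

(-4.24, 3.04)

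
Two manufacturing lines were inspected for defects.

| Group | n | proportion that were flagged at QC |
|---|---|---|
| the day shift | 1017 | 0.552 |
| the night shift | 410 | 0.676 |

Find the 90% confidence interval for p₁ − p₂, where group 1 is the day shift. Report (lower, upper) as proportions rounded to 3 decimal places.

(-0.170, -0.078)

Each SE is √(p̂(1−p̂)/n): √(0.5520·0.4480/1017) = 0.01559 and √(0.6760·0.3240/410) = 0.02311.
SE(p̂₁ − p̂₂) = √(SE₁² + SE₂²) = √(0.0002430481 + 0.0005340721) = 0.02788, since the two samples are independent.
At 90% confidence z* = 1.645; margin = 1.645 × 0.02788 = 0.04586.
The difference is 0.5520 − 0.6760 = -0.1240, so the interval is -0.1240 ± 0.04586 = (-0.170, -0.078).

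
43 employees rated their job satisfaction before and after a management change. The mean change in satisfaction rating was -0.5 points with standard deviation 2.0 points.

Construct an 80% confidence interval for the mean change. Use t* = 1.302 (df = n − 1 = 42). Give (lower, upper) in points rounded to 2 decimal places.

(-0.90, -0.10)

This is a matched-pairs design, so SE = s_d/√n = 2.0/√43 = 0.3050.
Margin = 1.302 × 0.3050 = 0.3971; the interval is -0.5 ± 0.3971 = (-0.90, -0.10).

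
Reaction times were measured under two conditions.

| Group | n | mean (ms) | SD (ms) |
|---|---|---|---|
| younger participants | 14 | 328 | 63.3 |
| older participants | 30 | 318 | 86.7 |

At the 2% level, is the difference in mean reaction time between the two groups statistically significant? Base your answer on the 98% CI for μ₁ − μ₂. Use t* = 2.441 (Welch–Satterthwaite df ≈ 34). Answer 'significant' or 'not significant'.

SE₁ = s₁/√n₁ = 63.3/√14 = 16.9176; SE₂ = 86.7/√30 = 15.8292.
Independent samples, unequal variances: SE_diff = √(SE₁² + SE₂²) = √(286.20518976 + 250.56357264) = 23.1683.
t* = 2.441, so margin of error = 2.441 × 23.1683 = 56.5538.
Difference in means = 328 − 318 = 10.0000.
10.0000 ± 56.5538 → (-46.5538, 66.5538).
The interval (-46.5538, 66.5538) contains 0, so the difference is not significant.

not significant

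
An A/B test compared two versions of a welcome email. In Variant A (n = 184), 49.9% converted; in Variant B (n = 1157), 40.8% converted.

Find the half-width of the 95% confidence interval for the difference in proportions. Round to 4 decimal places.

0.0776

SE₁ = √(p̂₁(1−p̂₁)/n₁) = √(0.4990·0.5010/184) = 0.03686; SE₂ = √(0.4080·0.5920/1157) = 0.01445.
Independent samples: SE of the difference = √(SE₁² + SE₂²) = √(0.0013586596 + 0.0002088025) = 0.03959.
z* for 95% confidence is 1.960, so the margin of error is 1.960 × 0.03959 = 0.07760.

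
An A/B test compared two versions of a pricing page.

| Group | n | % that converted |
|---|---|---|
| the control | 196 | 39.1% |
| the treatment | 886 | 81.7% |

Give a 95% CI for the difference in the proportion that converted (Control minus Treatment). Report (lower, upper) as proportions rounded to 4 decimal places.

(-0.4989, -0.3531)

The two standard errors are √(0.3910×0.6090/196) = 0.03486 and √(0.8170×0.1830/886) = 0.01299.
Because the samples are independent, SE_diff = √(0.03486² + 0.01299²) = 0.03720.
Using z* = 1.960 for 95%, ME = 1.960 × 0.03720 = 0.07291.
p̂₁ − p̂₂ = -0.4260; interval -0.4260 ± 0.07291 gives (-0.4989, -0.3531).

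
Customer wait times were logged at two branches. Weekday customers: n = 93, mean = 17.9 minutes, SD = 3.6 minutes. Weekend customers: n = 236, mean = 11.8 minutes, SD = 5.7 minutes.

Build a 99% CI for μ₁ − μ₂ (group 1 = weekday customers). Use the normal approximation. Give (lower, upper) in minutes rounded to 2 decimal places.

(4.74, 7.46)

Standard errors of each mean: 3.6/√93 = 0.3733 and 5.7/√236 = 0.3710.
SE(x̄₁ − x̄₂) = √(0.3733² + 0.3710²) = 0.5263 for independent samples with unequal variances.
With z* = 2.576, the margin is 2.576 × 0.5263 = 1.3557.
x̄₁ − x̄₂ = 17.9 − 11.8 = 6.1000; the interval is 6.1000 ± 1.3557 = (4.74, 7.46).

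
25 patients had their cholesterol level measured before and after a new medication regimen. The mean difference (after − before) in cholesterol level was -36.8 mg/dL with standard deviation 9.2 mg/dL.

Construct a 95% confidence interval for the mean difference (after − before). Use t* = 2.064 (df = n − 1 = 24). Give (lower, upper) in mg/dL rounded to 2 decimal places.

(-40.60, -33.00)

This is a matched-pairs design, so SE = s_d/√n = 9.2/√25 = 1.8400.
Margin = 2.064 × 1.8400 = 3.7978; the interval is -36.8 ± 3.7978 = (-40.60, -33.00).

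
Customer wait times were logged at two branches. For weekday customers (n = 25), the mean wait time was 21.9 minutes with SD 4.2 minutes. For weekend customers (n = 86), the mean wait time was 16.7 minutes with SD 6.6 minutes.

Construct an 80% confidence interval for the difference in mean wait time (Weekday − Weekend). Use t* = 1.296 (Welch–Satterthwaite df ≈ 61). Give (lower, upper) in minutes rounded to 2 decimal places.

Standard errors of each mean: 4.2/√25 = 0.8400 and 6.6/√86 = 0.7117.
SE(x̄₁ − x̄₂) = √(0.8400² + 0.7117²) = 1.1010 for independent samples with unequal variances.
With t* = 1.296, the margin is 1.296 × 1.1010 = 1.4269.
x̄₁ − x̄₂ = 21.9 − 16.7 = 5.2000; the interval is 5.2000 ± 1.4269 = (3.77, 6.63).

(3.77, 6.63)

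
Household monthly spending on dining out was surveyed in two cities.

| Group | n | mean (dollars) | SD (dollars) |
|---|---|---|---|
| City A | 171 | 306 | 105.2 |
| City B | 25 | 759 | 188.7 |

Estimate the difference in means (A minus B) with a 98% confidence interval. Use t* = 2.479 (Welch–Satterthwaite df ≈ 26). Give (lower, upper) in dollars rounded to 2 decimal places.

(-548.66, -357.34)

Standard errors of each mean: 105.2/√171 = 8.0448 and 188.7/√25 = 37.7400.
SE(x̄₁ − x̄₂) = √(8.0448² + 37.7400²) = 38.5879 for independent samples with unequal variances.
With t* = 2.479, the margin is 2.479 × 38.5879 = 95.6594.
x̄₁ − x̄₂ = 306 − 759 = -453.0000; the interval is -453.0000 ± 95.6594 = (-548.66, -357.34).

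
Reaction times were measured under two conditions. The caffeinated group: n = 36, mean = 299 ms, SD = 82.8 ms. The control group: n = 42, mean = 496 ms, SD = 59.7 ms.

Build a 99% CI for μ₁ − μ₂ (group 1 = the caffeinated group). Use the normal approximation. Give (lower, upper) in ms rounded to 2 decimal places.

Standard errors of each mean: 82.8/√36 = 13.8000 and 59.7/√42 = 9.2119.
SE(x̄₁ − x̄₂) = √(13.8000² + 9.2119²) = 16.5921 for independent samples with unequal variances.
With z* = 2.576, the margin is 2.576 × 16.5921 = 42.7412.
x̄₁ − x̄₂ = 299 − 496 = -197.0000; the interval is -197.0000 ± 42.7412 = (-239.74, -154.26).

(-239.74, -154.26)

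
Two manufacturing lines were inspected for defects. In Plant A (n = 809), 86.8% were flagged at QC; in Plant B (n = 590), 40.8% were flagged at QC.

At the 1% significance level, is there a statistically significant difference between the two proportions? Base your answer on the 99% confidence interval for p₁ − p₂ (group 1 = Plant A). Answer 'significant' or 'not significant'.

significant

SE₁ = √(p̂₁(1−p̂₁)/n₁) = √(0.8680·0.1320/809) = 0.01190; SE₂ = √(0.4080·0.5920/590) = 0.02023.
Independent samples: SE of the difference = √(SE₁² + SE₂²) = √(0.00014161 + 0.0004092529) = 0.02347.
z* for 99% confidence is 2.576, so the margin of error is 2.576 × 0.02347 = 0.06046.
Point estimate p̂₁ − p̂₂ = 0.8680 − 0.4080 = 0.4600.
0.4600 ± 0.06046 → (0.39954, 0.52046).
The interval (0.39954, 0.52046) does not contain 0, so the difference is significant.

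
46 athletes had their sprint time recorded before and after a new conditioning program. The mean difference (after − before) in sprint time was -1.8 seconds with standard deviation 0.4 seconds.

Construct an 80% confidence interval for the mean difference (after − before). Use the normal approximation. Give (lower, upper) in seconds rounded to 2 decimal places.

Paired design: SE = s_d/√n = 0.4/√46 = 0.0590.
z* = 1.282; margin of error = 1.282 × 0.0590 = 0.0756.
-1.8 ± 0.0756 → (-1.88, -1.72).

(-1.88, -1.72)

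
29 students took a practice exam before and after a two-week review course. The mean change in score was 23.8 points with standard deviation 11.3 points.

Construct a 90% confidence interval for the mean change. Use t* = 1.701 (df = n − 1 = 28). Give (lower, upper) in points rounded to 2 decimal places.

(20.23, 27.37)

This is a matched-pairs design, so SE = s_d/√n = 11.3/√29 = 2.0984.
Margin = 1.701 × 2.0984 = 3.5694; the interval is 23.8 ± 3.5694 = (20.23, 27.37).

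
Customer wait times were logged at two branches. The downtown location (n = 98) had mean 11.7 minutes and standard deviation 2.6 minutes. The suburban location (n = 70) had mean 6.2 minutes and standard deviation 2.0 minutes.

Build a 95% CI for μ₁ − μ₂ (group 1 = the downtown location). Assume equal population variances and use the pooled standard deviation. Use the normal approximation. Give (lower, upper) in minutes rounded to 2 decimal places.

(4.77, 6.23)

s_p = √[((n₁−1)s₁² + (n₂−1)s₂²)/(n₁+n₂−2)] = √[(97·2.6² + 69·2.0²)/166] = 2.3691.
SE = 2.3691·√(1/98 + 1/70) = 0.3707.
With z* = 1.960, margin = 1.960 × 0.3707 = 0.7266.
x̄₁ − x̄₂ = 11.7 − 6.2 = 5.5000; interval 5.5000 ± 0.7266 = (4.77, 6.23).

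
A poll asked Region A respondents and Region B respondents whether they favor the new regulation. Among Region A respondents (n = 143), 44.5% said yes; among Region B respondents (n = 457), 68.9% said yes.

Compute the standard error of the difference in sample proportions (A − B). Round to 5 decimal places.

Each SE is √(p̂(1−p̂)/n): √(0.4450·0.5550/143) = 0.04156 and √(0.6890·0.3110/457) = 0.02165.
SE(p̂₁ − p̂₂) = √(SE₁² + SE₂²) = √(0.0017272336 + 0.0004687225) = 0.04686, since the two samples are independent.

0.04686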